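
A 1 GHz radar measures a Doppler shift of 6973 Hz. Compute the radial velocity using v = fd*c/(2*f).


v = 6973 * 3e8 / (2 * 1000000000.0) = 1046.0 m/s

1046.0 m/s


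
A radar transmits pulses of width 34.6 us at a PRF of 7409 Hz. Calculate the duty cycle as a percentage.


DC = 34.6e-6 * 7409 * 100 = 25.64%

25.64%


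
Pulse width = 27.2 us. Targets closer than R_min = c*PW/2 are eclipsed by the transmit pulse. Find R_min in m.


R_min = 3e8 * 27.2e-6 / 2 = 4080.0 m

4080.0 m


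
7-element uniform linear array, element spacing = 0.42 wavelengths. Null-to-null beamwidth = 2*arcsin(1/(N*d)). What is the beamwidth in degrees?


1/(N*d) = 1/(7*0.42) = 0.340136
BW = 2*arcsin(0.340136) = 39.8 degrees

39.8 degrees


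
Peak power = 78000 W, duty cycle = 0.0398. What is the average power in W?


P_avg = 78000 * 0.0398 = 3104.4 W

3104.4 W


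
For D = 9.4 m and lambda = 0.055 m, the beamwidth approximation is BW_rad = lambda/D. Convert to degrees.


BW_rad = 0.055 / 9.4 = 0.005851
BW_deg = 0.34 degrees

0.34 degrees


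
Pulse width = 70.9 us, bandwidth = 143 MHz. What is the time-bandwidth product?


TBP = 70.9 * 143 = 10138.7

10138.7


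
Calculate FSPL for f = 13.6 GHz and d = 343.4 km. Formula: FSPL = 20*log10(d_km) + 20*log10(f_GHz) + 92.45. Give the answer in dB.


20*log10(343.4) = 50.72
20*log10(13.6) = 22.67
FSPL = 165.8 dB

165.8 dB


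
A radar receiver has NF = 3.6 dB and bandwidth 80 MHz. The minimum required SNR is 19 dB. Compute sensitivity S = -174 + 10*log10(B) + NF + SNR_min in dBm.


10*log10(80000000.0) = 79.03
S = -174 + 79.03 + 3.6 + 19 = -72.4 dBm

-72.4 dBm


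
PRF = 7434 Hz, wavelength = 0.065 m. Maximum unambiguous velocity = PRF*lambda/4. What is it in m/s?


V_ua = 7434 * 0.065 / 4 = 120.8 m/s

120.8 m/s


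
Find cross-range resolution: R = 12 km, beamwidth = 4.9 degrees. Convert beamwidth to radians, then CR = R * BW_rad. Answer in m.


BW_rad = 0.085521133
CR = 12000 * 0.085521133 = 1026.3 m

1026.3 m


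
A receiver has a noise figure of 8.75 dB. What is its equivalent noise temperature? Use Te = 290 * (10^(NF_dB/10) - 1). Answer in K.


NF_lin = 10^(8.75/10) = 7.498942
Te = 290 * (7.498942 - 1) = 1884.7 K

1884.7 K


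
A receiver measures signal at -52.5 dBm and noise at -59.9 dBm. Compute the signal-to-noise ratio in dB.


SNR = -52.5 - (-59.9) = 7.4 dB

7.4 dB


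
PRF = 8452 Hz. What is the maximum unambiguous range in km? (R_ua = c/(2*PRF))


R_ua = 3e8 / (2 * 8452) = 17747.3 m = 17.7 km

17.7 km


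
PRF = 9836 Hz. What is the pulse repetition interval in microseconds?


PRI = 1/9836 = 0.0001016673 s = 101.7 us

101.7 us


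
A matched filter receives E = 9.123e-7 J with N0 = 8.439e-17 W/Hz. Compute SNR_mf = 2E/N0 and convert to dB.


SNR_lin = 2 * 9.123e-7 / 8.439e-17 = 2.162e10
SNR_dB = 10*log10(2.162e10) = 103.3 dB

103.3 dB


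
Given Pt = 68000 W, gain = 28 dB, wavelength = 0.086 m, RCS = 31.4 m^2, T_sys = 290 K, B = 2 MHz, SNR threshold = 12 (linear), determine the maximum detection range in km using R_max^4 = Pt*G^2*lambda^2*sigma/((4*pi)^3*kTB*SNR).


G_lin = 10^(28/10) = 630.957344
R^4 = 68000 * 630.957344^2 * 0.086^2 * 31.4 / ((4*pi)^3 * 1.38e-23 * 290 * 2000000.0 * 12)
R^4 = 3.29851e19 m^4
R_max = (3.29851e19)^(1/4) = 75784.3 m = 75.8 km

75.8 km


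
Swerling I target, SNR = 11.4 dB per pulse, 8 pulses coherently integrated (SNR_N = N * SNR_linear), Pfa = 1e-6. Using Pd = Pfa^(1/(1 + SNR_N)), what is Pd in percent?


SNR_lin = 10^(11.4/10) = 13.80384
SNR_N = 8 * 13.80384 = 110.43072
1/(1 + SNR_N) = 1/111.43072 = 0.0089742
Pd = (1e-6)^0.0089742 = 0.88339
Pd = 88.3%

88.3%


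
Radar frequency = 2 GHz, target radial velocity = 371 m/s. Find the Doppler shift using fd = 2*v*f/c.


fd = 2 * 371 * 2000000000.0 / 3e8 = 4946.7 Hz

4946.7 Hz


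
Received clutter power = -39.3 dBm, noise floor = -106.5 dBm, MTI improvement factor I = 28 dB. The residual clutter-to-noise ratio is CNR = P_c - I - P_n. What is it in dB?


CNR = -39.3 - 28 - (-106.5) = 39.2 dB

39.2 dB


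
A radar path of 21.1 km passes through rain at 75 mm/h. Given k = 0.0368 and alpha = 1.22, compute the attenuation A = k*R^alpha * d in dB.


gamma = 0.0368 * 75^1.22 = 7.13547 dB/km
A = 7.13547 * 21.1 = 150.56 dB

150.56 dB


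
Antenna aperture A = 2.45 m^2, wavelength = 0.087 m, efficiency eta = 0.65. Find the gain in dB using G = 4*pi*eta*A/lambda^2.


G_linear = 4*pi*0.65*2.45/0.087^2 = 2643.94
G_dB = 10*log10(2643.94) = 34.2 dB

34.2 dB


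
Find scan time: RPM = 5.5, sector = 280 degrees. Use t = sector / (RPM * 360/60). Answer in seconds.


t = 280 / (5.5 * 360) * 60 = 8.48 s

8.48 s


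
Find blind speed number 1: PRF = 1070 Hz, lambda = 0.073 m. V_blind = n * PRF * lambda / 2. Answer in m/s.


V_blind = 1 * 1070 * 0.073 / 2 = 39.1 m/s

39.1 m/s


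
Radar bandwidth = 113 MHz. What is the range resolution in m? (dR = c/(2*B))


dR = 3e8 / (2 * 113000000.0) = 1.33 m

1.33 m


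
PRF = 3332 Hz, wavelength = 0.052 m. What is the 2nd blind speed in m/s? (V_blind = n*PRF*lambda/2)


V_blind = 2 * 3332 * 0.052 / 2 = 173.3 m/s

173.3 m/s


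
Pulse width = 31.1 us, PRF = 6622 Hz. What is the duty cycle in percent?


DC = 31.1e-6 * 6622 * 100 = 20.59%

20.59%


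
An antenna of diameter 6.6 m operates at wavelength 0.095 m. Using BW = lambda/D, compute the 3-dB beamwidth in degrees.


BW_rad = 0.095 / 6.6 = 0.014394
BW_deg = 0.82 degrees

0.82 degrees


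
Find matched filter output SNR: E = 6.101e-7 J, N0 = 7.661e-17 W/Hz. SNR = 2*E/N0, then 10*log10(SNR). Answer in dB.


SNR_lin = 2 * 6.101e-7 / 7.661e-17 = 1.593e10
SNR_dB = 10*log10(1.593e10) = 102.0 dB

102.0 dB


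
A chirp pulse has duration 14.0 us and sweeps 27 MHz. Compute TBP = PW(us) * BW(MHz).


TBP = 14.0 * 27 = 378.0

378.0


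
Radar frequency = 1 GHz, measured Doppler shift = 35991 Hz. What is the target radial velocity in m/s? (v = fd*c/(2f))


v = 35991 * 3e8 / (2 * 1000000000.0) = 5398.7 m/s

5398.7 m/s


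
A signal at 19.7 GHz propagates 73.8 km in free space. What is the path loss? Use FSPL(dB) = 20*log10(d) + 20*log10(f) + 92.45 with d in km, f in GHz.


20*log10(73.8) = 37.36
20*log10(19.7) = 25.89
FSPL = 155.7 dB

155.7 dB


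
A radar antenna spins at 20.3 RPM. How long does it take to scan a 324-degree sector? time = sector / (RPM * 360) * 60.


t = 324 / (20.3 * 360) * 60 = 2.66 s

2.66 s


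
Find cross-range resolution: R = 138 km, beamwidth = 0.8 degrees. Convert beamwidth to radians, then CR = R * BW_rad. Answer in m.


BW_rad = 0.013962634
CR = 138000 * 0.013962634 = 1926.8 m

1926.8 m


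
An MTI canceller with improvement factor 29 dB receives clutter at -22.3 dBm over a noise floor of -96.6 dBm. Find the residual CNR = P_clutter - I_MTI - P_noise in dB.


CNR = -22.3 - 29 - (-96.6) = 45.3 dB

45.3 dB


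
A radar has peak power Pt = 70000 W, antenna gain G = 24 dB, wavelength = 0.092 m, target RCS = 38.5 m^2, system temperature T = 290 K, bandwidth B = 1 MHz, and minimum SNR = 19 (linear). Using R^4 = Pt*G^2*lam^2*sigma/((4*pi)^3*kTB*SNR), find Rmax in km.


G_lin = 10^(24/10) = 251.188643
R^4 = 70000 * 251.188643^2 * 0.092^2 * 38.5 / ((4*pi)^3 * 1.38e-23 * 290 * 1000000.0 * 19)
R^4 = 9.53837e18 m^4
R_max = (9.53837e18)^(1/4) = 55573.6 m = 55.6 km

55.6 km


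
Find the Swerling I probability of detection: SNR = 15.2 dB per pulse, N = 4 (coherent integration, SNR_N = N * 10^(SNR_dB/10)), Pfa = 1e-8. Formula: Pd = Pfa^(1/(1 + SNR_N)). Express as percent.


SNR_lin = 10^(15.2/10) = 33.11311
SNR_N = 4 * 33.11311 = 132.45244
1/(1 + SNR_N) = 1/133.45244 = 0.0074933
Pd = (1e-8)^0.0074933 = 0.87107
Pd = 87.1%

87.1%


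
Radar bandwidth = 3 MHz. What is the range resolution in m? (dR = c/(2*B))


dR = 3e8 / (2 * 3000000.0) = 50.0 m

50.0 m


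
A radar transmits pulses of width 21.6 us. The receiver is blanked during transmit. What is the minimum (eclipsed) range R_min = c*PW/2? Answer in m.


R_min = 3e8 * 21.6e-6 / 2 = 3240.0 m

3240.0 m


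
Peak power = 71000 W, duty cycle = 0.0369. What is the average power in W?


P_avg = 71000 * 0.0369 = 2619.9 W

2619.9 W


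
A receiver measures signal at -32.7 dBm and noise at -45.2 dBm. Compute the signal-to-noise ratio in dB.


SNR = -32.7 - (-45.2) = 12.5 dB

12.5 dB


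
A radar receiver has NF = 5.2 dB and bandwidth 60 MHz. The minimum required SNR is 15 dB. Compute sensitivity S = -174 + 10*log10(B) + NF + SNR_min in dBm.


10*log10(60000000.0) = 77.78
S = -174 + 77.78 + 5.2 + 15 = -76.0 dBm

-76.0 dBm


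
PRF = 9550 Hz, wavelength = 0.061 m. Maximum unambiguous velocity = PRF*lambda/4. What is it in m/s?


V_ua = 9550 * 0.061 / 4 = 145.6 m/s

145.6 m/s


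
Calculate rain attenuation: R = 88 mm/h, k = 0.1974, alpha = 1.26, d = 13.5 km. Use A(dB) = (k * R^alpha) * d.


gamma = 0.1974 * 88^1.26 = 55.64105 dB/km
A = 55.64105 * 13.5 = 751.15 dB

751.15 dB


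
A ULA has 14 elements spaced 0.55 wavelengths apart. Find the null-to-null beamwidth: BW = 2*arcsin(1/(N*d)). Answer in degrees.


1/(N*d) = 1/(14*0.55) = 0.12987
BW = 2*arcsin(0.12987) = 14.9 degrees

14.9 degrees


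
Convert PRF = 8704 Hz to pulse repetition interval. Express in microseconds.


PRI = 1/8704 = 0.0001148897 s = 114.9 us

114.9 us


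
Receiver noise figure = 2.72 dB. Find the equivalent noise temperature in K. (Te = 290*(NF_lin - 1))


NF_lin = 10^(2.72/10) = 1.870682
Te = 290 * (1.870682 - 1) = 252.5 K

252.5 K


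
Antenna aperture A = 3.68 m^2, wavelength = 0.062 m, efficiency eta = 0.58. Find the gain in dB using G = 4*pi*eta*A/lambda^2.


G_linear = 4*pi*0.58*3.68/0.062^2 = 6977.54
G_dB = 10*log10(6977.54) = 38.4 dB

38.4 dB


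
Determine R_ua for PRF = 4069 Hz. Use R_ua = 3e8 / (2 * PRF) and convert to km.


R_ua = 3e8 / (2 * 4069) = 36864.1 m = 36.9 km

36.9 km


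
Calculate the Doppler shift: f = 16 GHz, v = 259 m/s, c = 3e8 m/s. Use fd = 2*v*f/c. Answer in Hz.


fd = 2 * 259 * 16000000000.0 / 3e8 = 27626.7 Hz

27626.7 Hz


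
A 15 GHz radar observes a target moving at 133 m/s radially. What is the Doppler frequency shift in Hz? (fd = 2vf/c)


fd = 2 * 133 * 15000000000.0 / 3e8 = 13300.0 Hz

13300.0 Hz


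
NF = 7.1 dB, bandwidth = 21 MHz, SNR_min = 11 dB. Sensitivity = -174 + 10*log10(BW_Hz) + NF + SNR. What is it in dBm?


10*log10(21000000.0) = 73.22
S = -174 + 73.22 + 7.1 + 11 = -82.7 dBm

-82.7 dBm


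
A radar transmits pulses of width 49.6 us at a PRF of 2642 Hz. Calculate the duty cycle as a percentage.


DC = 49.6e-6 * 2642 * 100 = 13.1%

13.1%


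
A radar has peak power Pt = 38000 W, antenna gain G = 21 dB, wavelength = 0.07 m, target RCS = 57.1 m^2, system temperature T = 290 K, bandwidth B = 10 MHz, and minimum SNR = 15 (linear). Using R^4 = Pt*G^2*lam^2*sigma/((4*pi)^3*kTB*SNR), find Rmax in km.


G_lin = 10^(21/10) = 125.892541
R^4 = 38000 * 125.892541^2 * 0.07^2 * 57.1 / ((4*pi)^3 * 1.38e-23 * 290 * 10000000.0 * 15)
R^4 = 1.41455e17 m^4
R_max = (1.41455e17)^(1/4) = 19393.4 m = 19.4 km

19.4 km


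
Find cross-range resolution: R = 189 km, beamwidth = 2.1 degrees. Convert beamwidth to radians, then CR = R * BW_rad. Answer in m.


BW_rad = 0.036651914
CR = 189000 * 0.036651914 = 6927.2 m

6927.2 m


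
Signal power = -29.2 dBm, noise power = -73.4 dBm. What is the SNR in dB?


SNR = -29.2 - (-73.4) = 44.2 dB

44.2 dB


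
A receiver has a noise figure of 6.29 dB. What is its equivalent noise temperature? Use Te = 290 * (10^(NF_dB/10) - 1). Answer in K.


NF_lin = 10^(6.29/10) = 4.255984
Te = 290 * (4.255984 - 1) = 944.2 K

944.2 K


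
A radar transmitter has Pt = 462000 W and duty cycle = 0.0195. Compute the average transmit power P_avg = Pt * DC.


P_avg = 462000 * 0.0195 = 9009.0 W

9009.0 W


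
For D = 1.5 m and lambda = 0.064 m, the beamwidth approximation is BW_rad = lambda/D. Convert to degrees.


BW_rad = 0.064 / 1.5 = 0.042667
BW_deg = 2.44 degrees

2.44 degrees


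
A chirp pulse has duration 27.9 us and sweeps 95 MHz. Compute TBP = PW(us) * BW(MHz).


TBP = 27.9 * 95 = 2650.5

2650.5


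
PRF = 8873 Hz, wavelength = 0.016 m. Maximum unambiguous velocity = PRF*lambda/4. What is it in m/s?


V_ua = 8873 * 0.016 / 4 = 35.5 m/s

35.5 m/s


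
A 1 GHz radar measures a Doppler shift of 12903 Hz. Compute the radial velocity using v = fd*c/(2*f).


v = 12903 * 3e8 / (2 * 1000000000.0) = 1935.5 m/s

1935.5 m/s


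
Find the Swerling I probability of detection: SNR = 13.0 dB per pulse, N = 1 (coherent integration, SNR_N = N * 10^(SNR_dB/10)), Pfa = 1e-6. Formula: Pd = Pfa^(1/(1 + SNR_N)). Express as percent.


SNR_lin = 10^(13.0/10) = 19.95262
SNR_N = 1 * 19.95262 = 19.95262
1/(1 + SNR_N) = 1/20.95262 = 0.0477267
Pd = (1e-6)^0.0477267 = 0.51718
Pd = 51.7%

51.7%


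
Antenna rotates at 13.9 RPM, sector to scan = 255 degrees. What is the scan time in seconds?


t = 255 / (13.9 * 360) * 60 = 3.06 s

3.06 s


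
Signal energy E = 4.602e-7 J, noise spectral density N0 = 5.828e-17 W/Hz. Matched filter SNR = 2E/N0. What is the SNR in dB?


SNR_lin = 2 * 4.602e-7 / 5.828e-17 = 1.579e10
SNR_dB = 10*log10(1.579e10) = 102.0 dB

102.0 dB


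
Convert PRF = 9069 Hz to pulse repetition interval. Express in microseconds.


PRI = 1/9069 = 0.0001102657 s = 110.3 us

110.3 us


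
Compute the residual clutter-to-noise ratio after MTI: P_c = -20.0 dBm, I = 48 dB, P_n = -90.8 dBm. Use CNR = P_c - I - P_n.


CNR = -20.0 - 48 - (-90.8) = 22.8 dB

22.8 dB


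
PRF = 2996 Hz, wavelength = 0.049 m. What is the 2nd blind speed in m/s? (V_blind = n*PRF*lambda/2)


V_blind = 2 * 2996 * 0.049 / 2 = 146.8 m/s

146.8 m/s


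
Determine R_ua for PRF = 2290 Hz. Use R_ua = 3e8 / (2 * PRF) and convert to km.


R_ua = 3e8 / (2 * 2290) = 65502.2 m = 65.5 km

65.5 km


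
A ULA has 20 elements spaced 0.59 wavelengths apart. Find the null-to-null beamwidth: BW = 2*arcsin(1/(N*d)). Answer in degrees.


1/(N*d) = 1/(20*0.59) = 0.084746
BW = 2*arcsin(0.084746) = 9.7 degrees

9.7 degrees


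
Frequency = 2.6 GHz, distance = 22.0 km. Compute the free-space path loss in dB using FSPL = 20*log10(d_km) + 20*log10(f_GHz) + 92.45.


20*log10(22.0) = 26.85
20*log10(2.6) = 8.3
FSPL = 127.6 dB

127.6 dB


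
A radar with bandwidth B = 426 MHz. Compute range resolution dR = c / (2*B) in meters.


dR = 3e8 / (2 * 426000000.0) = 0.35 m

0.35 m


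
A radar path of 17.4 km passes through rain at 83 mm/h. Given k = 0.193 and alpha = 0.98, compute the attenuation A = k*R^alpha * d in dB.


gamma = 0.193 * 83^0.98 = 14.664047 dB/km
A = 14.664047 * 17.4 = 255.15 dB

255.15 dB


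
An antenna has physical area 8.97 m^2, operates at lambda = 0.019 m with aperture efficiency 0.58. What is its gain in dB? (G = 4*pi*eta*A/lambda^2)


G_linear = 4*pi*0.58*8.97/0.019^2 = 181101.94
G_dB = 10*log10(181101.94) = 52.6 dB

52.6 dB


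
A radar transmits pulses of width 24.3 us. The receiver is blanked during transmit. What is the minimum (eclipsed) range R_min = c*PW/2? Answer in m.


R_min = 3e8 * 24.3e-6 / 2 = 3645.0 m

3645.0 m


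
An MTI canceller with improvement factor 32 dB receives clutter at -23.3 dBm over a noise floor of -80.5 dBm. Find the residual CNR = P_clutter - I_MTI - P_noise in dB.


CNR = -23.3 - 32 - (-80.5) = 25.2 dB

25.2 dB


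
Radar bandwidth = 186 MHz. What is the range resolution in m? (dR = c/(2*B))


dR = 3e8 / (2 * 186000000.0) = 0.81 m

0.81 m


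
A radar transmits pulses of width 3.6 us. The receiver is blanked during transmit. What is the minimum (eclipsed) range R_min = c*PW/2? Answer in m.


R_min = 3e8 * 3.6e-6 / 2 = 540.0 m

540.0 m


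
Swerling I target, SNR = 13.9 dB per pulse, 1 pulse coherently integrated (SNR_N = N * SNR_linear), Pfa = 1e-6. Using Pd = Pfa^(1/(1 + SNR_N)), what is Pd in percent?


SNR_lin = 10^(13.9/10) = 24.54709
SNR_N = 1 * 24.54709 = 24.54709
1/(1 + SNR_N) = 1/25.54709 = 0.0391434
Pd = (1e-6)^0.0391434 = 0.58229
Pd = 58.2%

58.2%


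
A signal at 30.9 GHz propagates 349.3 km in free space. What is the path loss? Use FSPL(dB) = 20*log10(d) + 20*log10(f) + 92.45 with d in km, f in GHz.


20*log10(349.3) = 50.86
20*log10(30.9) = 29.8
FSPL = 173.1 dB

173.1 dB


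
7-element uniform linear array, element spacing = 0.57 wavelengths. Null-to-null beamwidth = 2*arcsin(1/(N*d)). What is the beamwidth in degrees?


1/(N*d) = 1/(7*0.57) = 0.250627
BW = 2*arcsin(0.250627) = 29.0 degrees

29.0 degrees


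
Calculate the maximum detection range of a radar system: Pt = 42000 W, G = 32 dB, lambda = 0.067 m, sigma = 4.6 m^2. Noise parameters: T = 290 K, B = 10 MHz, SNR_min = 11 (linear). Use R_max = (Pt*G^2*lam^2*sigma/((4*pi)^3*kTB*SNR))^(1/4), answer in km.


G_lin = 10^(32/10) = 1584.893192
R^4 = 42000 * 1584.893192^2 * 0.067^2 * 4.6 / ((4*pi)^3 * 1.38e-23 * 290 * 10000000.0 * 11)
R^4 = 2.49378e18 m^4
R_max = (2.49378e18)^(1/4) = 39738.8 m = 39.7 km

39.7 km


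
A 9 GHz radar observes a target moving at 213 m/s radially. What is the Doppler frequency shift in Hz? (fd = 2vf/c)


fd = 2 * 213 * 9000000000.0 / 3e8 = 12780.0 Hz

12780.0 Hz


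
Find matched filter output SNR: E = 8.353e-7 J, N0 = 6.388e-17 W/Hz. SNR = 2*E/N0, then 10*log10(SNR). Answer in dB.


SNR_lin = 2 * 8.353e-7 / 6.388e-17 = 2.615e10
SNR_dB = 10*log10(2.615e10) = 104.2 dB

104.2 dB


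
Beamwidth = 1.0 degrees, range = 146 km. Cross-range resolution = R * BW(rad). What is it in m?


BW_rad = 0.017453293
CR = 146000 * 0.017453293 = 2548.2 m

2548.2 m


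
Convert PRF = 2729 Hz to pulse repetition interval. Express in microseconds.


PRI = 1/2729 = 0.0003664346 s = 366.4 us

366.4 us


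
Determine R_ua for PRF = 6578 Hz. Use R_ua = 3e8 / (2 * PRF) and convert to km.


R_ua = 3e8 / (2 * 6578) = 22803.3 m = 22.8 km

22.8 km


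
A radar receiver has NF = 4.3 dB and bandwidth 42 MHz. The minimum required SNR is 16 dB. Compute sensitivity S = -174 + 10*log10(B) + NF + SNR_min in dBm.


10*log10(42000000.0) = 76.23
S = -174 + 76.23 + 4.3 + 16 = -77.5 dBm

-77.5 dBm


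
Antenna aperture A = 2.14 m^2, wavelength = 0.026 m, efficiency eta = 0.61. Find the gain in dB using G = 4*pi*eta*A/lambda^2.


G_linear = 4*pi*0.61*2.14/0.026^2 = 24266.48
G_dB = 10*log10(24266.48) = 43.9 dB

43.9 dB


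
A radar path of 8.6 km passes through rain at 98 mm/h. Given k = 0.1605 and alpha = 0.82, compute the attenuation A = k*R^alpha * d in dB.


gamma = 0.1605 * 98^0.82 = 6.890971 dB/km
A = 6.890971 * 8.6 = 59.26 dB

59.26 dB


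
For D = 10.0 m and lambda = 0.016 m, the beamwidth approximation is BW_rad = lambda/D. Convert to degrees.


BW_rad = 0.016 / 10.0 = 0.0016
BW_deg = 0.09 degrees

0.09 degrees


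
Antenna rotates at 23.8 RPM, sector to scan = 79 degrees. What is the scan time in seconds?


t = 79 / (23.8 * 360) * 60 = 0.55 s

0.55 s


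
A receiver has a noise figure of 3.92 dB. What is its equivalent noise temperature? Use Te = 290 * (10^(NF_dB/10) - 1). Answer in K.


NF_lin = 10^(3.92/10) = 2.466039
Te = 290 * (2.466039 - 1) = 425.2 K

425.2 K


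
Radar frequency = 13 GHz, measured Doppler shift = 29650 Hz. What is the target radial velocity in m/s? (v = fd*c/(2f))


v = 29650 * 3e8 / (2 * 13000000000.0) = 342.1 m/s

342.1 m/s


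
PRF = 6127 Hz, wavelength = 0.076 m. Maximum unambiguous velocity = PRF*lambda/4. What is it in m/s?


V_ua = 6127 * 0.076 / 4 = 116.4 m/s

116.4 m/s


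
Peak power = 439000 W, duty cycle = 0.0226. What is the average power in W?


P_avg = 439000 * 0.0226 = 9921.4 W

9921.4 W


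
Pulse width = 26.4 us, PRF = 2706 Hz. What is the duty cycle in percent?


DC = 26.4e-6 * 2706 * 100 = 7.14%

7.14%


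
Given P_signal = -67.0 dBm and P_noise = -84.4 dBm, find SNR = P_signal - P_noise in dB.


SNR = -67.0 - (-84.4) = 17.4 dB

17.4 dB


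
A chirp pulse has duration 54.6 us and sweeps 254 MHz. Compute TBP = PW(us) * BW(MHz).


TBP = 54.6 * 254 = 13868.4

13868.4


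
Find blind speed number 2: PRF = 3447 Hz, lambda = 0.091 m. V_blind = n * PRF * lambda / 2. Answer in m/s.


V_blind = 2 * 3447 * 0.091 / 2 = 313.7 m/s

313.7 m/s


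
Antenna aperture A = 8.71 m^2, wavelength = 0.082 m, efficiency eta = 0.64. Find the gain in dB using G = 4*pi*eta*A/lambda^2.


G_linear = 4*pi*0.64*8.71/0.082^2 = 10417.9
G_dB = 10*log10(10417.9) = 40.2 dB

40.2 dB


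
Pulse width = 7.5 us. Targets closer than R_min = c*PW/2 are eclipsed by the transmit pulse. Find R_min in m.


R_min = 3e8 * 7.5e-6 / 2 = 1125.0 m

1125.0 m


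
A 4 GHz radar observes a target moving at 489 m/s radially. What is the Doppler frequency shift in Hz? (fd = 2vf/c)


fd = 2 * 489 * 4000000000.0 / 3e8 = 13040.0 Hz

13040.0 Hz


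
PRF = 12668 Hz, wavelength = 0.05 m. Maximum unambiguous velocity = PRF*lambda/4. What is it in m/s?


V_ua = 12668 * 0.05 / 4 = 158.4 m/s

158.4 m/s


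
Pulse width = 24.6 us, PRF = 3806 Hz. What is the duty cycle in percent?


DC = 24.6e-6 * 3806 * 100 = 9.36%

9.36%


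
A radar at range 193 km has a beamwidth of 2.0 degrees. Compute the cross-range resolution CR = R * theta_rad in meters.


BW_rad = 0.034906585
CR = 193000 * 0.034906585 = 6737.0 m

6737.0 m


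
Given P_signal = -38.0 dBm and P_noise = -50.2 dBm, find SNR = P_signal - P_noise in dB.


SNR = -38.0 - (-50.2) = 12.2 dB

12.2 dB


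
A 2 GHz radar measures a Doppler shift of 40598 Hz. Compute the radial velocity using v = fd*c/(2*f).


v = 40598 * 3e8 / (2 * 2000000000.0) = 3044.9 m/s

3044.9 m/s


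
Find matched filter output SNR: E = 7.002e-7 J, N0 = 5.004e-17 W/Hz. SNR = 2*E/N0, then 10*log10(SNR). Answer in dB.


SNR_lin = 2 * 7.002e-7 / 5.004e-17 = 2.799e10
SNR_dB = 10*log10(2.799e10) = 104.5 dB

104.5 dB


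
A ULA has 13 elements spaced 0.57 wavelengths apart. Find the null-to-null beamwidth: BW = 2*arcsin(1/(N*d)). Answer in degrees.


1/(N*d) = 1/(13*0.57) = 0.134953
BW = 2*arcsin(0.134953) = 15.5 degrees

15.5 degrees


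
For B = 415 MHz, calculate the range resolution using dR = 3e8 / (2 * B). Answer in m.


dR = 3e8 / (2 * 415000000.0) = 0.36 m

0.36 m


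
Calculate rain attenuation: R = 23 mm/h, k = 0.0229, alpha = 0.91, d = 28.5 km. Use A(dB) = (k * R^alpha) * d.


gamma = 0.0229 * 23^0.91 = 0.397199 dB/km
A = 0.397199 * 28.5 = 11.32 dB

11.32 dB


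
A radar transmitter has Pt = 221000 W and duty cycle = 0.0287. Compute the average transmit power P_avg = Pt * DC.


P_avg = 221000 * 0.0287 = 6342.7 W

6342.7 W


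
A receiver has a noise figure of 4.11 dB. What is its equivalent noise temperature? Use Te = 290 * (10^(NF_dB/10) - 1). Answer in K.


NF_lin = 10^(4.11/10) = 2.576321
Te = 290 * (2.576321 - 1) = 457.1 K

457.1 K


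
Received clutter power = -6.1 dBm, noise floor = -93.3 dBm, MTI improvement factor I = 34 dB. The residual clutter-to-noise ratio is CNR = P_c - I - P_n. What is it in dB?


CNR = -6.1 - 34 - (-93.3) = 53.2 dB

53.2 dB


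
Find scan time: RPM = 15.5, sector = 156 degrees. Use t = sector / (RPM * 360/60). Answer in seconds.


t = 156 / (15.5 * 360) * 60 = 1.68 s

1.68 s


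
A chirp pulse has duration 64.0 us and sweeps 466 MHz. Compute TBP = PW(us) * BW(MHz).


TBP = 64.0 * 466 = 29824.0

29824.0


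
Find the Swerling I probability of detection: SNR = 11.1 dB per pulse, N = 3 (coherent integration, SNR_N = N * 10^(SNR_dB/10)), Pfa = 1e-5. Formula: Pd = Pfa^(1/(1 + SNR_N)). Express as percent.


SNR_lin = 10^(11.1/10) = 12.8825
SNR_N = 3 * 12.8825 = 38.6475
1/(1 + SNR_N) = 1/39.6475 = 0.0252223
Pd = (1e-5)^0.0252223 = 0.74798
Pd = 74.8%

74.8%


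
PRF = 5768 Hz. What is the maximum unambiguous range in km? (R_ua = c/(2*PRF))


R_ua = 3e8 / (2 * 5768) = 26005.5 m = 26.0 km

26.0 km


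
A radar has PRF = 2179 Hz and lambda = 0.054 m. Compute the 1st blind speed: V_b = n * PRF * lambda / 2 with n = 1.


V_blind = 1 * 2179 * 0.054 / 2 = 58.8 m/s

58.8 m/s


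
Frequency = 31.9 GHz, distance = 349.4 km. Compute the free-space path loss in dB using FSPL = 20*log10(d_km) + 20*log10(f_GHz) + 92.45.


20*log10(349.4) = 50.87
20*log10(31.9) = 30.08
FSPL = 173.4 dB

173.4 dB


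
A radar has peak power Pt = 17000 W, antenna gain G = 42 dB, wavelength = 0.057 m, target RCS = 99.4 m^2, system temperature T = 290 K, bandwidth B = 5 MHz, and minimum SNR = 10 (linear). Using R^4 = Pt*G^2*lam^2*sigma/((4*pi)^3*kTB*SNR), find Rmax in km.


G_lin = 10^(42/10) = 15848.931925
R^4 = 17000 * 15848.931925^2 * 0.057^2 * 99.4 / ((4*pi)^3 * 1.38e-23 * 290 * 5000000.0 * 10)
R^4 = 3.47303e21 m^4
R_max = (3.47303e21)^(1/4) = 242760.0 m = 242.8 km

242.8 km


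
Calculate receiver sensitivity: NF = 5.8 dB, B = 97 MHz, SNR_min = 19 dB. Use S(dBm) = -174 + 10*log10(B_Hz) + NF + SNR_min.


10*log10(97000000.0) = 79.87
S = -174 + 79.87 + 5.8 + 19 = -69.3 dBm

-69.3 dBm


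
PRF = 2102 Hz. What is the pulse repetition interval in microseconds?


PRI = 1/2102 = 0.0004757374 s = 475.7 us

475.7 us


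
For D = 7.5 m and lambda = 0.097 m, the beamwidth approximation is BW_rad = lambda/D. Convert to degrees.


BW_rad = 0.097 / 7.5 = 0.012933
BW_deg = 0.74 degrees

0.74 degrees


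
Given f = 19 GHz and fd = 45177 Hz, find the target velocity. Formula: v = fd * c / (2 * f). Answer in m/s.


v = 45177 * 3e8 / (2 * 19000000000.0) = 356.7 m/s

356.7 m/s


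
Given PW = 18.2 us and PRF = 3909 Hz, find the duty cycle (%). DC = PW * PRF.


DC = 18.2e-6 * 3909 * 100 = 7.11%

7.11%


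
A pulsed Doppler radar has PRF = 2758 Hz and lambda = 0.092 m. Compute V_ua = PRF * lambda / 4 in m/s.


V_ua = 2758 * 0.092 / 4 = 63.4 m/s

63.4 m/s


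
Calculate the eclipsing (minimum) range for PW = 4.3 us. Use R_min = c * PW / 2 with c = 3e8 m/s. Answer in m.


R_min = 3e8 * 4.3e-6 / 2 = 645.0 m

645.0 m


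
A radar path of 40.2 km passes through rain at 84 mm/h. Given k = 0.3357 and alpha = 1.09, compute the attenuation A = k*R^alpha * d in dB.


gamma = 0.3357 * 84^1.09 = 42.016102 dB/km
A = 42.016102 * 40.2 = 1689.05 dB

1689.05 dB


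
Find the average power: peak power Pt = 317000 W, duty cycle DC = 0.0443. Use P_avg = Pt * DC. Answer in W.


P_avg = 317000 * 0.0443 = 14043.1 W

14043.1 W


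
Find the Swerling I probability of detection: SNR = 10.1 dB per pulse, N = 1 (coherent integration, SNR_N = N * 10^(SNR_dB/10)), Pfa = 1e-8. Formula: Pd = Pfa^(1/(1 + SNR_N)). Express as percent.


SNR_lin = 10^(10.1/10) = 10.23293
SNR_N = 1 * 10.23293 = 10.23293
1/(1 + SNR_N) = 1/11.23293 = 0.089024
Pd = (1e-8)^0.089024 = 0.194
Pd = 19.4%

19.4%


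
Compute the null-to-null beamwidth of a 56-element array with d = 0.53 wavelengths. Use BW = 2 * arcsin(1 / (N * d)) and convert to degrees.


1/(N*d) = 1/(56*0.53) = 0.033693
BW = 2*arcsin(0.033693) = 3.9 degrees

3.9 degrees


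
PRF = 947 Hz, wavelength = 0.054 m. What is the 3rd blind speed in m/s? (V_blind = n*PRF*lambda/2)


V_blind = 3 * 947 * 0.054 / 2 = 76.7 m/s

76.7 m/s


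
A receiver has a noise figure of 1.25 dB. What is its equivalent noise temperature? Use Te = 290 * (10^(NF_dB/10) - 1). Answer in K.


NF_lin = 10^(1.25/10) = 1.333521
Te = 290 * (1.333521 - 1) = 96.7 K

96.7 K


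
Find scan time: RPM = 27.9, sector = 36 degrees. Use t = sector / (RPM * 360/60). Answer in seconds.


t = 36 / (27.9 * 360) * 60 = 0.22 s

0.22 s


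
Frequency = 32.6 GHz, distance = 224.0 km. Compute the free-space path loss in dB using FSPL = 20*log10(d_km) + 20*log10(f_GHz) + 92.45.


20*log10(224.0) = 47.0
20*log10(32.6) = 30.26
FSPL = 169.7 dB

169.7 dB


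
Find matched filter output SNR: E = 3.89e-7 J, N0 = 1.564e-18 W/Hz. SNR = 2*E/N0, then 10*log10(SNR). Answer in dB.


SNR_lin = 2 * 3.89e-7 / 1.564e-18 = 4.974e11
SNR_dB = 10*log10(4.974e11) = 117.0 dB

117.0 dB


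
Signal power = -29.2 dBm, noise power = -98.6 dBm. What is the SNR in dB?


SNR = -29.2 - (-98.6) = 69.4 dB

69.4 dB


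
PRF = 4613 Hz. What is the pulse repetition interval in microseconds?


PRI = 1/4613 = 0.0002167787 s = 216.8 us

216.8 us


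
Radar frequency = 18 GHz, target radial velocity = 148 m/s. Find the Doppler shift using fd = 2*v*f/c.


fd = 2 * 148 * 18000000000.0 / 3e8 = 17760.0 Hz

17760.0 Hz


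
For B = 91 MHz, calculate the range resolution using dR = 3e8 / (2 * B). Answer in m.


dR = 3e8 / (2 * 91000000.0) = 1.65 m

1.65 m


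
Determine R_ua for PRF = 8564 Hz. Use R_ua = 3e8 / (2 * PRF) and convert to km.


R_ua = 3e8 / (2 * 8564) = 17515.2 m = 17.5 km

17.5 km


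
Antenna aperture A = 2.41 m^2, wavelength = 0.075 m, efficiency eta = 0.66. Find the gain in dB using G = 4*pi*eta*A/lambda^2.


G_linear = 4*pi*0.66*2.41/0.075^2 = 3553.43
G_dB = 10*log10(3553.43) = 35.5 dB

35.5 dB


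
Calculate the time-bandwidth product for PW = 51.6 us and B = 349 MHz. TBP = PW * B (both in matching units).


TBP = 51.6 * 349 = 18008.4

18008.4


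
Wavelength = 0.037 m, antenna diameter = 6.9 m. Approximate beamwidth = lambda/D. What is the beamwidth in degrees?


BW_rad = 0.037 / 6.9 = 0.005362
BW_deg = 0.31 degrees

0.31 degrees


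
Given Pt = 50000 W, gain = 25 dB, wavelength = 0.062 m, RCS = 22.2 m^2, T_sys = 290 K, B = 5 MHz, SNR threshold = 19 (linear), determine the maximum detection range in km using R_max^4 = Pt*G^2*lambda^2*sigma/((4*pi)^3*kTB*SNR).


G_lin = 10^(25/10) = 316.227766
R^4 = 50000 * 316.227766^2 * 0.062^2 * 22.2 / ((4*pi)^3 * 1.38e-23 * 290 * 5000000.0 * 19)
R^4 = 5.65557e17 m^4
R_max = (5.65557e17)^(1/4) = 27423.3 m = 27.4 km

27.4 km


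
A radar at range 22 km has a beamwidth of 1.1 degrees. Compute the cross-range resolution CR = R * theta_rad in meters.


BW_rad = 0.019198622
CR = 22000 * 0.019198622 = 422.4 m

422.4 m


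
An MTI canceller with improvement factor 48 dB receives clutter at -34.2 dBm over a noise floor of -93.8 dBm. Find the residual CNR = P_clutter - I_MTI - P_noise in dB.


CNR = -34.2 - 48 - (-93.8) = 11.6 dB

11.6 dB


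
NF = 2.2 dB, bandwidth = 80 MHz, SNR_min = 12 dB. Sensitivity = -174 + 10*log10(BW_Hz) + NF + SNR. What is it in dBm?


10*log10(80000000.0) = 79.03
S = -174 + 79.03 + 2.2 + 12 = -80.8 dBm

-80.8 dBm


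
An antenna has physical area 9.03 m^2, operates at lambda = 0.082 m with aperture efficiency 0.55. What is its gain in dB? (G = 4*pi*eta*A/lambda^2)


G_linear = 4*pi*0.55*9.03/0.082^2 = 9281.81
G_dB = 10*log10(9281.81) = 39.7 dB

39.7 dB


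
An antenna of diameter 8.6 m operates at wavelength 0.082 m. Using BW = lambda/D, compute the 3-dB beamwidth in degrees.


BW_rad = 0.082 / 8.6 = 0.009535
BW_deg = 0.55 degrees

0.55 degrees


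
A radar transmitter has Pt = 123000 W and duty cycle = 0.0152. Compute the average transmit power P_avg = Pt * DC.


P_avg = 123000 * 0.0152 = 1869.6 W

1869.6 W


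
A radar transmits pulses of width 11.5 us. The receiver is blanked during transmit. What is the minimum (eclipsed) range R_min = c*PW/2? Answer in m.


R_min = 3e8 * 11.5e-6 / 2 = 1725.0 m

1725.0 m


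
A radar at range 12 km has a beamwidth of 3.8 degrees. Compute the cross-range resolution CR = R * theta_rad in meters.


BW_rad = 0.066322512
CR = 12000 * 0.066322512 = 795.9 m

795.9 m


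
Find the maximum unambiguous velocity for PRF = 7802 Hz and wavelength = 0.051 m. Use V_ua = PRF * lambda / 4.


V_ua = 7802 * 0.051 / 4 = 99.5 m/s

99.5 m/s


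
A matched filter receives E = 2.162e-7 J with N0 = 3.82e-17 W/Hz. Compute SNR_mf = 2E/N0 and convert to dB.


SNR_lin = 2 * 2.162e-7 / 3.82e-17 = 1.132e10
SNR_dB = 10*log10(1.132e10) = 100.5 dB

100.5 dB


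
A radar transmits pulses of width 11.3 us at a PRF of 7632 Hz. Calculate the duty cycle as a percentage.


DC = 11.3e-6 * 7632 * 100 = 8.62%

8.62%


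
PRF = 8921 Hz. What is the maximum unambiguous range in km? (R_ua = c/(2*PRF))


R_ua = 3e8 / (2 * 8921) = 16814.3 m = 16.8 km

16.8 km


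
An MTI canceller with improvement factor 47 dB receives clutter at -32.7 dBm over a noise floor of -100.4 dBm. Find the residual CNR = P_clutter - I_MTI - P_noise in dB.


CNR = -32.7 - 47 - (-100.4) = 20.7 dB

20.7 dB


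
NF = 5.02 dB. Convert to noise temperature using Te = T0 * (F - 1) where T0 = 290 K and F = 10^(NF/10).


NF_lin = 10^(5.02/10) = 3.176874
Te = 290 * (3.176874 - 1) = 631.3 K

631.3 K


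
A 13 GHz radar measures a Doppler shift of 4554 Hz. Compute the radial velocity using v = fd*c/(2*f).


v = 4554 * 3e8 / (2 * 13000000000.0) = 52.5 m/s

52.5 m/s


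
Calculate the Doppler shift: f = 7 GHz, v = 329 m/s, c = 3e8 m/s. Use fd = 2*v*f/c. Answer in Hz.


fd = 2 * 329 * 7000000000.0 / 3e8 = 15353.3 Hz

15353.3 Hz


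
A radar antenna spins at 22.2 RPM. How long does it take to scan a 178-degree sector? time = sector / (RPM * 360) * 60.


t = 178 / (22.2 * 360) * 60 = 1.34 s

1.34 s


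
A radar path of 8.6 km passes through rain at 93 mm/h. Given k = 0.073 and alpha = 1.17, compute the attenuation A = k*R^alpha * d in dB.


gamma = 0.073 * 93^1.17 = 14.670601 dB/km
A = 14.670601 * 8.6 = 126.17 dB

126.17 dB


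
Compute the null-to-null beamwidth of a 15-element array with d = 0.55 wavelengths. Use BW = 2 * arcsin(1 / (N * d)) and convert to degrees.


1/(N*d) = 1/(15*0.55) = 0.121212
BW = 2*arcsin(0.121212) = 13.9 degrees

13.9 degrees


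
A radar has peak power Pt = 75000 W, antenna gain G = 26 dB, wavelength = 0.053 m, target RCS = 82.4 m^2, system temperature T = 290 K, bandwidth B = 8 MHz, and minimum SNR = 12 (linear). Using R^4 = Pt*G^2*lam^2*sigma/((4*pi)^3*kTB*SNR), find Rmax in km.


G_lin = 10^(26/10) = 398.107171
R^4 = 75000 * 398.107171^2 * 0.053^2 * 82.4 / ((4*pi)^3 * 1.38e-23 * 290 * 8000000.0 * 12)
R^4 = 3.6088e18 m^4
R_max = (3.6088e18)^(1/4) = 43585.4 m = 43.6 km

43.6 km


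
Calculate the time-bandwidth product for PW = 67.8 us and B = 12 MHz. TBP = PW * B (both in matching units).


TBP = 67.8 * 12 = 813.6

813.6


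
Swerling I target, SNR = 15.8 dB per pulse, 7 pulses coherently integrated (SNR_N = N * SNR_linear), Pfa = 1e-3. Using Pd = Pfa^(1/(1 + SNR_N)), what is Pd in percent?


SNR_lin = 10^(15.8/10) = 38.01894
SNR_N = 7 * 38.01894 = 266.13258
1/(1 + SNR_N) = 1/267.13258 = 0.0037435
Pd = (1e-3)^0.0037435 = 0.97447
Pd = 97.4%

97.4%


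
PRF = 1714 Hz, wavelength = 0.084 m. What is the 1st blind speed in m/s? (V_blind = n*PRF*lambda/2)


V_blind = 1 * 1714 * 0.084 / 2 = 72.0 m/s

72.0 m/s


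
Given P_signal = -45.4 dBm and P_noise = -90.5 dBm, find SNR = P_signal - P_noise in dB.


SNR = -45.4 - (-90.5) = 45.1 dB

45.1 dB


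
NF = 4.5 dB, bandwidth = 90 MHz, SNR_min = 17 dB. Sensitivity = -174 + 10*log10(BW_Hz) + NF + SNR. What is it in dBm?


10*log10(90000000.0) = 79.54
S = -174 + 79.54 + 4.5 + 17 = -73.0 dBm

-73.0 dBm


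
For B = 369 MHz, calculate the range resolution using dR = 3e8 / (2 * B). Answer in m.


dR = 3e8 / (2 * 369000000.0) = 0.41 m

0.41 m


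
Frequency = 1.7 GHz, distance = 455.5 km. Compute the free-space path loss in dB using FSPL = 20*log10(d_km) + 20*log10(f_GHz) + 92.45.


20*log10(455.5) = 53.17
20*log10(1.7) = 4.61
FSPL = 150.2 dB

150.2 dB


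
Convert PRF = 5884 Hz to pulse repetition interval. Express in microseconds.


PRI = 1/5884 = 0.0001699524 s = 170.0 us

170.0 us


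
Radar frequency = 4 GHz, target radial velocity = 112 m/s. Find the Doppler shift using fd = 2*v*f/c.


fd = 2 * 112 * 4000000000.0 / 3e8 = 2986.7 Hz

2986.7 Hz


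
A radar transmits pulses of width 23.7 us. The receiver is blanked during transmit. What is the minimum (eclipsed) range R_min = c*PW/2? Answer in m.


R_min = 3e8 * 23.7e-6 / 2 = 3555.0 m

3555.0 m


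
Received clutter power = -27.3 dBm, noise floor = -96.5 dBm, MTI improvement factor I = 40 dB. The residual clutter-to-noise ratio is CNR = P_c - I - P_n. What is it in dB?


CNR = -27.3 - 40 - (-96.5) = 29.2 dB

29.2 dB


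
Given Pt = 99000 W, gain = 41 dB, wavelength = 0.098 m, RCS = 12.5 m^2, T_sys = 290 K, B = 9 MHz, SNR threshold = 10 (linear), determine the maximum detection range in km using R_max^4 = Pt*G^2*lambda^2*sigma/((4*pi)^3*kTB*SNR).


G_lin = 10^(41/10) = 12589.254118
R^4 = 99000 * 12589.254118^2 * 0.098^2 * 12.5 / ((4*pi)^3 * 1.38e-23 * 290 * 9000000.0 * 10)
R^4 = 2.63541e21 m^4
R_max = (2.63541e21)^(1/4) = 226575.0 m = 226.6 km

226.6 km


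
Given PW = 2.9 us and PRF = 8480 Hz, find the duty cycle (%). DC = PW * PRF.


DC = 2.9e-6 * 8480 * 100 = 2.46%

2.46%


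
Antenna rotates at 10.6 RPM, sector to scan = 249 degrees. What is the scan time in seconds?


t = 249 / (10.6 * 360) * 60 = 3.92 s

3.92 s


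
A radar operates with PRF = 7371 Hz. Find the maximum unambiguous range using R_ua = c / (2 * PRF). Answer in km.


R_ua = 3e8 / (2 * 7371) = 20350.0 m = 20.4 km

20.4 km


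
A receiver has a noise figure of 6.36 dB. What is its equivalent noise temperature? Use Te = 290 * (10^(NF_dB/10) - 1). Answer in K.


NF_lin = 10^(6.36/10) = 4.325138
Te = 290 * (4.325138 - 1) = 964.3 K

964.3 K


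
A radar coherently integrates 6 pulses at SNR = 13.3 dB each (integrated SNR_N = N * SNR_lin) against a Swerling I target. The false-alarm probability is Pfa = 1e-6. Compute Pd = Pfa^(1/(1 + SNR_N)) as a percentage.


SNR_lin = 10^(13.3/10) = 21.37962
SNR_N = 6 * 21.37962 = 128.27772
1/(1 + SNR_N) = 1/129.27772 = 0.0077353
Pd = (1e-6)^0.0077353 = 0.89865
Pd = 89.9%

89.9%


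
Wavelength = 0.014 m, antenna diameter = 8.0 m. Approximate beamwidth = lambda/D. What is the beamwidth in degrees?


BW_rad = 0.014 / 8.0 = 0.00175
BW_deg = 0.1 degrees

0.1 degrees


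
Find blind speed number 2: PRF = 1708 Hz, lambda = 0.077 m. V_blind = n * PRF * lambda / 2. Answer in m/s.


V_blind = 2 * 1708 * 0.077 / 2 = 131.5 m/s

131.5 m/s


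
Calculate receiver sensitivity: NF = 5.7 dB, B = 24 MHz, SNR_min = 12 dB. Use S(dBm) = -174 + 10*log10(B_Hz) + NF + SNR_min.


10*log10(24000000.0) = 73.8
S = -174 + 73.8 + 5.7 + 12 = -82.5 dBm

-82.5 dBm


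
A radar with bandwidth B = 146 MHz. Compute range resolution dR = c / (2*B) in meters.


dR = 3e8 / (2 * 146000000.0) = 1.03 m

1.03 m


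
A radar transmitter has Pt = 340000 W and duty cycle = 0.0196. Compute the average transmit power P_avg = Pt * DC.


P_avg = 340000 * 0.0196 = 6664.0 W

6664.0 W


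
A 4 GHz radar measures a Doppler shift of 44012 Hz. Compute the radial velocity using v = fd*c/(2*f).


v = 44012 * 3e8 / (2 * 4000000000.0) = 1650.5 m/s

1650.5 m/s


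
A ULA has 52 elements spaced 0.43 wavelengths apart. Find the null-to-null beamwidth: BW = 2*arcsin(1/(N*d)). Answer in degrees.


1/(N*d) = 1/(52*0.43) = 0.044723
BW = 2*arcsin(0.044723) = 5.1 degrees

5.1 degrees


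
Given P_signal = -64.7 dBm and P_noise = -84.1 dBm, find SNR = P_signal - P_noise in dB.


SNR = -64.7 - (-84.1) = 19.4 dB

19.4 dB


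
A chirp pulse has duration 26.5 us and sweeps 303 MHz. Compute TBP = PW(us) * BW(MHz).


TBP = 26.5 * 303 = 8029.5

8029.5


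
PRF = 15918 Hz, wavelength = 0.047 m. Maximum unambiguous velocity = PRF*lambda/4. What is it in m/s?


V_ua = 15918 * 0.047 / 4 = 187.0 m/s

187.0 m/s


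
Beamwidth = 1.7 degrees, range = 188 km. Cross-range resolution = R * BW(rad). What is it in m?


BW_rad = 0.029670597
CR = 188000 * 0.029670597 = 5578.1 m

5578.1 m


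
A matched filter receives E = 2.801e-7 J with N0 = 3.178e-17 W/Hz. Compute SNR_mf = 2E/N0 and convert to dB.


SNR_lin = 2 * 2.801e-7 / 3.178e-17 = 1.763e10
SNR_dB = 10*log10(1.763e10) = 102.5 dB

102.5 dB
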